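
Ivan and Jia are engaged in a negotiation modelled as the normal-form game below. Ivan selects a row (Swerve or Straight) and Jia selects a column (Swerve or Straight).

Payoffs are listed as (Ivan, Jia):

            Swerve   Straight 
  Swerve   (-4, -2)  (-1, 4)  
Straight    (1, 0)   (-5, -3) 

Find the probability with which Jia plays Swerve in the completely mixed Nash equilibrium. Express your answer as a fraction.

4/9

Let q be the probability that Jia plays Swerve. In a completely mixed equilibrium, Ivan must be indifferent between Swerve and Straight.
Ivan's expected payoff from Swerve is −4q − (1−q); from Straight it is q − 5(1−q).
Setting these equal: −3q − 1 = 6q − 5, so q = 4/9.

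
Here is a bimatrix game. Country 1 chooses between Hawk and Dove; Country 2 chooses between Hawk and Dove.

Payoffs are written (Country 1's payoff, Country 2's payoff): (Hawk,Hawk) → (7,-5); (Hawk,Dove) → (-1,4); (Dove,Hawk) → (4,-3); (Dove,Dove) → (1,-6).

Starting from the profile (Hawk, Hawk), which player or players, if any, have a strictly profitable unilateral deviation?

Country 1 at (Hawk, Hawk) earns 7; deviating to Dove yields 4 — not better.
Country 2 earns -5; deviating to Dove yields 4 — a strict improvement.
Only Country 2 has a strictly profitable deviation.

Country 2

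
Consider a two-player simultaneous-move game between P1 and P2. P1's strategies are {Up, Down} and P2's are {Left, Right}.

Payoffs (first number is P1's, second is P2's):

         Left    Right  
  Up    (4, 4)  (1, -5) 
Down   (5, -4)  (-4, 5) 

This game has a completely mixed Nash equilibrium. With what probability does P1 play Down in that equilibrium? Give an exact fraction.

1/2

Let r be the probability that P1 plays Up. In a completely mixed equilibrium, P2 must be indifferent between Left and Right.
P2's expected payoff from Left is 4r − 4(1−r); from Right it is −5r + 5(1−r).
Setting these equal: 8r − 4 = −10r + 5, so r = 1/2.
Therefore P1 plays Down with probability 1 − 1/2 = 1/2.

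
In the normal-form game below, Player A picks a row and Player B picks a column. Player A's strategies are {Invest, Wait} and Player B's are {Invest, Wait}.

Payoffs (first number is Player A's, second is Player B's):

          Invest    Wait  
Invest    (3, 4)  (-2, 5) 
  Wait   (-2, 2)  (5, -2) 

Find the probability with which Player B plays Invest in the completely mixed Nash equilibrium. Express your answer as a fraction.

7/12

Let c be the probability that Player B plays Invest. In a completely mixed equilibrium, Player A must be indifferent between Invest and Wait.
Player A's expected payoff from Invest is 3c − 2(1−c); from Wait it is −2c + 5(1−c).
Setting these equal: 5c − 2 = −7c + 5, so c = 7/12.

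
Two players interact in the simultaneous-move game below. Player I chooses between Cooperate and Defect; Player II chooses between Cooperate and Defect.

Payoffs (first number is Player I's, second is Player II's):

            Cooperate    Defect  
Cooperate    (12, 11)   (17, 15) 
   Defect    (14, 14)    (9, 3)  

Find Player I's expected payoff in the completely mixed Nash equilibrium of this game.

13

First find y, the probability Player II plays Cooperate, from Player I's indifference between Cooperate and Defect: 12y + 17(1−y) = 14y + 9(1−y), giving y = 4/5.
Since Player I is indifferent in equilibrium, Player I's expected payoff equals the payoff from either row against (4/5, 1/5). Using Cooperate: 12(4/5) + 17(1/5) = 13.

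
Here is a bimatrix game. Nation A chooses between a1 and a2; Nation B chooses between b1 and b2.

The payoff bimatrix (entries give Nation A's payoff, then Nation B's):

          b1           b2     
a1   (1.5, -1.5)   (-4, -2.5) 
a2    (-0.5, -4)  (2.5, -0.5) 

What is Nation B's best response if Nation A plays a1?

Against a1, Nation B earns -1.5 from b1 and -2.5 from b2.
So b1 is the best response.

b1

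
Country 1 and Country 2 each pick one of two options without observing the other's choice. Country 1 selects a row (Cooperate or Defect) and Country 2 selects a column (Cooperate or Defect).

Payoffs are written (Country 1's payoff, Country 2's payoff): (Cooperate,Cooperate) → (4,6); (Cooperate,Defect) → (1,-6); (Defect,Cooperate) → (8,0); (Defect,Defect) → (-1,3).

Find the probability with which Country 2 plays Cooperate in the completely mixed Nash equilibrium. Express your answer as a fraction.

Let q be the probability that Country 2 plays Cooperate. In a completely mixed equilibrium, Country 1 must be indifferent between Cooperate and Defect.
Country 1's expected payoff from Cooperate is 4q + (1−q); from Defect it is 8q − (1−q).
Setting these equal: 3q + 1 = 9q − 1, so q = 1/3.

1/3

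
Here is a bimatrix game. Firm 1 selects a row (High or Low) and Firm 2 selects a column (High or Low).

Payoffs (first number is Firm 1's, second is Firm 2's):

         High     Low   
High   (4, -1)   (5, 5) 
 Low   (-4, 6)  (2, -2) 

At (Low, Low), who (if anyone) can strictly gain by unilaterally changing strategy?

Firm 1 at (Low, Low) earns 2; deviating to High yields 5 — a strict improvement.
Firm 2 earns -2; deviating to High yields 6 — a strict improvement.
Both Firm 1 and Firm 2 have strictly profitable deviations.

Both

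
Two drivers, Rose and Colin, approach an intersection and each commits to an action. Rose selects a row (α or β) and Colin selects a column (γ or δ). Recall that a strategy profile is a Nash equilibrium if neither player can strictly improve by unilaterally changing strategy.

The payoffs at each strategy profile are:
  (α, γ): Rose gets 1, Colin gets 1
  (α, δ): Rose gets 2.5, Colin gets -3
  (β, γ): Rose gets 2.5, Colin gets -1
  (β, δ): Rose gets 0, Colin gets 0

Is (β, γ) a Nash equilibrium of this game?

No

At (β, γ), Rose earns 2.5; switching to α would give 1, so Rose has no profitable deviation.
Colin earns -1; switching to δ would give 0, so Colin would deviate.
Since at least one player can profitably deviate, this is not a Nash equilibrium.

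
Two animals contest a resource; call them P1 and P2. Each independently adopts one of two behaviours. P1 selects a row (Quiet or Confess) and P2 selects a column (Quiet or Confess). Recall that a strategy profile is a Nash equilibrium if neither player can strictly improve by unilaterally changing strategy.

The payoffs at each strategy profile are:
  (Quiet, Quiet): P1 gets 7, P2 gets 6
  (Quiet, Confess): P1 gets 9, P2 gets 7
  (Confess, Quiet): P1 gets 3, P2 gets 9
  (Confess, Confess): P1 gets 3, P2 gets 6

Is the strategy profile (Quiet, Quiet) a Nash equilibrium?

No

At (Quiet, Quiet), P1 earns 7; switching to Confess would give 3, so P1 has no profitable deviation.
P2 earns 6; switching to Confess would give 7, so P2 would deviate.
Since at least one player can profitably deviate, this is not a Nash equilibrium.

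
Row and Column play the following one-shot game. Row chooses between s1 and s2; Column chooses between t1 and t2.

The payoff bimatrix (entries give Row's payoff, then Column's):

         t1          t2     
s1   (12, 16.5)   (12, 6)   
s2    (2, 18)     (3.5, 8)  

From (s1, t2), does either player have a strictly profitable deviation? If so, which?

Column

Row at (s1, t2) earns 12; deviating to s2 yields 3.5 — not better.
Column earns 6; deviating to t1 yields 16.5 — a strict improvement.
Only Column has a strictly profitable deviation.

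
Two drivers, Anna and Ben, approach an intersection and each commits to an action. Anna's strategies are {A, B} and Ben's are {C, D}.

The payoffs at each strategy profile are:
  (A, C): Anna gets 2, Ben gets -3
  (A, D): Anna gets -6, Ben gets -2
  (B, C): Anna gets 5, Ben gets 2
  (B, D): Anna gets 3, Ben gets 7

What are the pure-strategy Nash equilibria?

(B, D)

(A, C): Anna prefers B (5 > 2); Ben prefers D (-2 > -3) — not an equilibrium.
(A, D): Anna prefers B (3 > -6) — not an equilibrium.
(B, C): Ben prefers D (7 > 2) — not an equilibrium.
(B, D): Anna gets 3 ≥ -6 from A, and Ben gets 7 ≥ 2 from C — Nash equilibrium.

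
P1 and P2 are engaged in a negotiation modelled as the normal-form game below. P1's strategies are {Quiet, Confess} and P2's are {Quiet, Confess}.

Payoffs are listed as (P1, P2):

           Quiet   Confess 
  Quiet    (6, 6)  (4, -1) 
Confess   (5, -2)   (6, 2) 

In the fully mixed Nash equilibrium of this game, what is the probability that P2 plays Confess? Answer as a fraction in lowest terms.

1/3

Let y be the probability that P2 plays Quiet. In a completely mixed equilibrium, P1 must be indifferent between Quiet and Confess.
P1's expected payoff from Quiet is 6y + 4(1−y); from Confess it is 5y + 6(1−y).
Setting these equal: 2y + 4 = −y + 6, so y = 2/3.
Therefore P2 plays Confess with probability 1 − 2/3 = 1/3.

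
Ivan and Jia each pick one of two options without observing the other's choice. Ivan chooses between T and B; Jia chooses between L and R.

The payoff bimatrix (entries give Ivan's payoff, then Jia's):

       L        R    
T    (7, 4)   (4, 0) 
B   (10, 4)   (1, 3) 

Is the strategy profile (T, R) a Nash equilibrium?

No

At (T, R), Ivan earns 4; switching to B would give 1, so Ivan has no profitable deviation.
Jia earns 0; switching to L would give 4, so Jia would deviate.
Since at least one player can profitably deviate, this is not a Nash equilibrium.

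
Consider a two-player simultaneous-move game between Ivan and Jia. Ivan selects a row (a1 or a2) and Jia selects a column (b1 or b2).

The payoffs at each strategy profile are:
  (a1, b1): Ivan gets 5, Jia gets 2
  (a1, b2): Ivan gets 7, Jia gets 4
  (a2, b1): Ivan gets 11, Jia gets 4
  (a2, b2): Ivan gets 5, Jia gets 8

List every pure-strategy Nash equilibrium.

(a1, b1): Ivan prefers a2 (11 > 5); Jia prefers b2 (4 > 2) — not an equilibrium.
(a1, b2): Ivan gets 7 ≥ 5 from a2, and Jia gets 4 ≥ 2 from b1 — Nash equilibrium.
(a2, b1): Jia prefers b2 (8 > 4) — not an equilibrium.
(a2, b2): Ivan prefers a1 (7 > 5) — not an equilibrium.

(a1, b2)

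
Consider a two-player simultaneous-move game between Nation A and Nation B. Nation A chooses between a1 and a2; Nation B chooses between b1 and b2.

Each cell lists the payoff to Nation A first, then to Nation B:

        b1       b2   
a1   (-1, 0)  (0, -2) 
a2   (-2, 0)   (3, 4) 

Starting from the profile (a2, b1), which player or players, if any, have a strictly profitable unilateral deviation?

Both

Nation A at (a2, b1) earns -2; deviating to a1 yields -1 — a strict improvement.
Nation B earns 0; deviating to b2 yields 4 — a strict improvement.
Both Nation A and Nation B have strictly profitable deviations.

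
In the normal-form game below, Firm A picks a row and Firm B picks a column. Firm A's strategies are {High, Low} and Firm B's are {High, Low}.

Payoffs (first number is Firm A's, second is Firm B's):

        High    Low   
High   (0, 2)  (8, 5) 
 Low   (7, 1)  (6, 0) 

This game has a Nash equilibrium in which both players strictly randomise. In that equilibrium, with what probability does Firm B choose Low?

7/9

Let q be the probability that Firm B plays High. In a completely mixed equilibrium, Firm A must be indifferent between High and Low.
Firm A's expected payoff from High is 8(1−q); from Low it is 7q + 6(1−q).
Setting these equal: −8q + 8 = q + 6, so q = 2/9.
Therefore Firm B plays Low with probability 1 − 2/9 = 7/9.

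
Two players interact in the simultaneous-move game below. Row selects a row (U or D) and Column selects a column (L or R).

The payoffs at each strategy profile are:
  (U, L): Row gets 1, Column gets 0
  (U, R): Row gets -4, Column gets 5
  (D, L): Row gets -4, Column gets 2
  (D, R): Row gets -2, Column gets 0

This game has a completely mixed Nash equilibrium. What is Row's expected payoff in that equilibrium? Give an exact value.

First find q, the probability Column plays L, from Row's indifference between U and D: q − 4(1−q) = −4q − 2(1−q), giving q = 2/7.
Since Row is indifferent in equilibrium, Row's expected payoff equals the payoff from either row against (2/7, 5/7). Using U: (2/7) − 4(5/7) = -18/7.

-18/7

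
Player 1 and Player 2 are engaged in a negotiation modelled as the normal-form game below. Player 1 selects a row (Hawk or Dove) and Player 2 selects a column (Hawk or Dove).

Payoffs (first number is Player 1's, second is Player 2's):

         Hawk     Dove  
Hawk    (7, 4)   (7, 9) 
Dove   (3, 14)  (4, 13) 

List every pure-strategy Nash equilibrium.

(Hawk, Dove)

(Hawk, Hawk): Player 2 prefers Dove (9 > 4) — not an equilibrium.
(Hawk, Dove): Player 1 gets 7 ≥ 4 from Dove, and Player 2 gets 9 ≥ 4 from Hawk — Nash equilibrium.
(Dove, Hawk): Player 1 prefers Hawk (7 > 3) — not an equilibrium.
(Dove, Dove): Player 1 prefers Hawk (7 > 4); Player 2 prefers Hawk (14 > 13) — not an equilibrium.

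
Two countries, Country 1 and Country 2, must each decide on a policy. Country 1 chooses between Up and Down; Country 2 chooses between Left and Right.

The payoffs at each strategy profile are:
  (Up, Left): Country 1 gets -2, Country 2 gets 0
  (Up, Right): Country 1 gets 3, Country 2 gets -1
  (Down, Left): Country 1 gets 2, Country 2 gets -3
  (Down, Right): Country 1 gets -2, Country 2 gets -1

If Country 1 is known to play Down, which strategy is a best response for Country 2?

Right

Against Down, Country 2 earns -3 from Left and -1 from Right.
So Right is the best response.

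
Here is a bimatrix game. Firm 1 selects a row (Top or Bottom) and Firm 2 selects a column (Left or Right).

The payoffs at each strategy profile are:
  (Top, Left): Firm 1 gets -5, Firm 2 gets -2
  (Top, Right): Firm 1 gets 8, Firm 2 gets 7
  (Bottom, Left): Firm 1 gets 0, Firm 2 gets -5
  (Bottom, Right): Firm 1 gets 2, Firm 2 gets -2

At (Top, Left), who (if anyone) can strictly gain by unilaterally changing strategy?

Both

Firm 1 at (Top, Left) earns -5; deviating to Bottom yields 0 — a strict improvement.
Firm 2 earns -2; deviating to Right yields 7 — a strict improvement.
Both Firm 1 and Firm 2 have strictly profitable deviations.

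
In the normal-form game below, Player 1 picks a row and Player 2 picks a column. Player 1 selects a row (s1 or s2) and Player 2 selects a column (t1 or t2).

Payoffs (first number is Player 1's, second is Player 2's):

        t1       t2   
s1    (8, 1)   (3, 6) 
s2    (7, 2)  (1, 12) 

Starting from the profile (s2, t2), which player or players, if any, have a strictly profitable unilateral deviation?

Player 1

Player 1 at (s2, t2) earns 1; deviating to s1 yields 3 — a strict improvement.
Player 2 earns 12; deviating to t1 yields 2 — not better.
Only Player 1 has a strictly profitable deviation.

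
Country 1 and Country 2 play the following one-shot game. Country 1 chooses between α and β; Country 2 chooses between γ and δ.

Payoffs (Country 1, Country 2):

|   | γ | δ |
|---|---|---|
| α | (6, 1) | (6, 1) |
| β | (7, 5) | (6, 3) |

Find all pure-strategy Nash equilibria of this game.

(α, γ): Country 1 prefers β (7 > 6) — not an equilibrium.
(α, δ): Country 1 gets 6 ≥ 6 from β, and Country 2 gets 1 ≥ 1 from γ — Nash equilibrium.
(β, γ): Country 1 gets 7 ≥ 6 from α, and Country 2 gets 5 ≥ 3 from δ — Nash equilibrium.
(β, δ): Country 2 prefers γ (5 > 3) — not an equilibrium.

(α, δ) and (β, γ)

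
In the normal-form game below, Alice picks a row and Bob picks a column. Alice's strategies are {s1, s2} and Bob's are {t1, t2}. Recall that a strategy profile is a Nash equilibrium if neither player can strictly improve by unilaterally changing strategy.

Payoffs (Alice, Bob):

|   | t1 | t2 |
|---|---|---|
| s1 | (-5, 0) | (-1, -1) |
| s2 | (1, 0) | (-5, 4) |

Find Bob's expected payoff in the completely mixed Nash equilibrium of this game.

First find p, the probability Alice plays s1, from Bob's indifference between t1 and t2: 0 = −p + 4(1−p), giving p = 4/5.
Since Bob is indifferent in equilibrium, Bob's expected payoff equals the payoff from either column against (4/5, 1/5). Using t1: 0 = 0.

0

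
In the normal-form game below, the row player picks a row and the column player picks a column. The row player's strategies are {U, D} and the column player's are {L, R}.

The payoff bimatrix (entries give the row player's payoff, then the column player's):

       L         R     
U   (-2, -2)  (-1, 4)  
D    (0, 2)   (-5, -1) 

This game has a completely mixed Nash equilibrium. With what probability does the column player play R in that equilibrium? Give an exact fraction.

Let y be the probability that the column player plays L. In a completely mixed equilibrium, the row player must be indifferent between U and D.
The row player's expected payoff from U is −2y − (1−y); from D it is −5(1−y).
Setting these equal: −y − 1 = 5y − 5, so y = 2/3.
Therefore the column player plays R with probability 1 − 2/3 = 1/3.

1/3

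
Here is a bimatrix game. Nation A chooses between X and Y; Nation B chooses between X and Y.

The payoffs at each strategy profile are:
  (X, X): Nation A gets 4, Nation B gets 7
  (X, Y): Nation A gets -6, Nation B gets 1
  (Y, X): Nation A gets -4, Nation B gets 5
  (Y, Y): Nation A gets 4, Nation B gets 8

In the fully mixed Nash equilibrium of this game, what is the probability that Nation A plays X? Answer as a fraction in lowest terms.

1/3

Let x be the probability that Nation A plays X. In a completely mixed equilibrium, Nation B must be indifferent between X and Y.
Nation B's expected payoff from X is 7x + 5(1−x); from Y it is x + 8(1−x).
Setting these equal: 2x + 5 = −7x + 8, so x = 1/3.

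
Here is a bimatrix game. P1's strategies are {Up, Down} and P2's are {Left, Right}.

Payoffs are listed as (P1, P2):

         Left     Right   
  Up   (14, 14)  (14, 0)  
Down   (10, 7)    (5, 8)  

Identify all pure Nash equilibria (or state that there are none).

(Up, Left)

(Up, Left): P1 gets 14 ≥ 10 from Down, and P2 gets 14 ≥ 0 from Right — Nash equilibrium.
(Up, Right): P2 prefers Left (14 > 0) — not an equilibrium.
(Down, Left): P1 prefers Up (14 > 10); P2 prefers Right (8 > 7) — not an equilibrium.
(Down, Right): P1 prefers Up (14 > 5) — not an equilibrium.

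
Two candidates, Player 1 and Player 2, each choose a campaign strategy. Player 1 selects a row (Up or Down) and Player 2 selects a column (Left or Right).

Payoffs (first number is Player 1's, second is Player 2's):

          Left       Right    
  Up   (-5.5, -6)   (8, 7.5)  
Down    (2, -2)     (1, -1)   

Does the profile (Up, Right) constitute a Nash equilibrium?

At (Up, Right), Player 1 earns 8; switching to Down would give 1, so Player 1 has no profitable deviation.
Player 2 earns 7.5; switching to Left would give -6, so Player 2 has no profitable deviation.
Neither player can gain by a unilateral deviation, so this profile is a Nash equilibrium.

Yes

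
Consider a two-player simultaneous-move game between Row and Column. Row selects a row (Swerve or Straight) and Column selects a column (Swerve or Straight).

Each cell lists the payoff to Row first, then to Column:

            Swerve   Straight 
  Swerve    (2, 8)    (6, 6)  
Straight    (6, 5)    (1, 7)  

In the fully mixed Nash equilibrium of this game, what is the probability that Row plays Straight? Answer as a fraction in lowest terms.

1/2

Let p be the probability that Row plays Swerve. In a completely mixed equilibrium, Column must be indifferent between Swerve and Straight.
Column's expected payoff from Swerve is 8p + 5(1−p); from Straight it is 6p + 7(1−p).
Setting these equal: 3p + 5 = −p + 7, so p = 1/2.
Therefore Row plays Straight with probability 1 − 1/2 = 1/2.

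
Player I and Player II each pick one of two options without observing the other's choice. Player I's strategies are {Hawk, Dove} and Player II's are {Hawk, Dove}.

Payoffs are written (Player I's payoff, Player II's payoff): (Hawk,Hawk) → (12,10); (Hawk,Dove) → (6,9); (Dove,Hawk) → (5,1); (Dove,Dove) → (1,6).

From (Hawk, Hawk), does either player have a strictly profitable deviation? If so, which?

Player I at (Hawk, Hawk) earns 12; deviating to Dove yields 5 — not better.
Player II earns 10; deviating to Dove yields 9 — not better.
Neither player can strictly improve; the profile is a Nash equilibrium.

Neither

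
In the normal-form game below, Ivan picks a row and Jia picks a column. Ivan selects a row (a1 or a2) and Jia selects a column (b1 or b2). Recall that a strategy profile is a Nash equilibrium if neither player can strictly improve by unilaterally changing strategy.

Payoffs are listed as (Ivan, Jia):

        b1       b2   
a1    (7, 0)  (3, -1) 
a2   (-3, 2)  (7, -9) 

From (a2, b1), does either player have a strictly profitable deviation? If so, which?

Ivan

Ivan at (a2, b1) earns -3; deviating to a1 yields 7 — a strict improvement.
Jia earns 2; deviating to b2 yields -9 — not better.
Only Ivan has a strictly profitable deviation.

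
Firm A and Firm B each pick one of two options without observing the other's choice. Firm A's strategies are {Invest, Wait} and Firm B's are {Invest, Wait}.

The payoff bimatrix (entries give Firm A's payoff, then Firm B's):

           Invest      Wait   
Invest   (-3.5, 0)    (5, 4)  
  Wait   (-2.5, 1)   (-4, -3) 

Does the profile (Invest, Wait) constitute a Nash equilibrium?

At (Invest, Wait), Firm A earns 5; switching to Wait would give -4, so Firm A has no profitable deviation.
Firm B earns 4; switching to Invest would give 0, so Firm B has no profitable deviation.
Neither player can gain by a unilateral deviation, so this profile is a Nash equilibrium.

Yes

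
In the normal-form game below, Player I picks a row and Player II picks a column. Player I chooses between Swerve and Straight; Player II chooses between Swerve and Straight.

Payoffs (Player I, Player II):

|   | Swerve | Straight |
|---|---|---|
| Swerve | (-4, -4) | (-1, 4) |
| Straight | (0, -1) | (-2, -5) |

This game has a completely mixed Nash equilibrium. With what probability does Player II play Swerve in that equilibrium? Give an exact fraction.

Let c be the probability that Player II plays Swerve. In a completely mixed equilibrium, Player I must be indifferent between Swerve and Straight.
Player I's expected payoff from Swerve is −4c − (1−c); from Straight it is −2(1−c).
Setting these equal: −3c − 1 = 2c − 2, so c = 1/5.

1/5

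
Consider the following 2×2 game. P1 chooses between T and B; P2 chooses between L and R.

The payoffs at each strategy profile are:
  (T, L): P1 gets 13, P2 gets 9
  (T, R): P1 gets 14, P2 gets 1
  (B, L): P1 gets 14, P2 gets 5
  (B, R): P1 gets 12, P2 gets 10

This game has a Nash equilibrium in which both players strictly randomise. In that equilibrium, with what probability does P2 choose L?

2/3

Let q be the probability that P2 plays L. In a completely mixed equilibrium, P1 must be indifferent between T and B.
P1's expected payoff from T is 13q + 14(1−q); from B it is 14q + 12(1−q).
Setting these equal: −q + 14 = 2q + 12, so q = 2/3.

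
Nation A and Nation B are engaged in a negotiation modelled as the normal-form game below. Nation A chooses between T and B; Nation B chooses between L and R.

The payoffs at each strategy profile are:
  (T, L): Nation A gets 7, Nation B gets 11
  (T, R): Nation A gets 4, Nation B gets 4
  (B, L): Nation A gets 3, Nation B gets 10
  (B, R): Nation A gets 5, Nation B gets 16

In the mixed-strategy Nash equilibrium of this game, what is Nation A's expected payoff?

23/5

First find y, the probability Nation B plays L, from Nation A's indifference between T and B: 7y + 4(1−y) = 3y + 5(1−y), giving y = 1/5.
Since Nation A is indifferent in equilibrium, Nation A's expected payoff equals the payoff from either row against (1/5, 4/5). Using T: 7(1/5) + 4(4/5) = 23/5.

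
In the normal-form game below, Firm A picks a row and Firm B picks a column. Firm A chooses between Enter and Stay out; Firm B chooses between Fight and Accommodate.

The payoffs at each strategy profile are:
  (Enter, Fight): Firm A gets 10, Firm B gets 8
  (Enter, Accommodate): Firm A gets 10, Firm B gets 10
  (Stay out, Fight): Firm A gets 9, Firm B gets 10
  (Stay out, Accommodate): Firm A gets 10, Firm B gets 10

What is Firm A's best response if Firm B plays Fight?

Against Fight, Firm A earns 10 from Enter and 9 from Stay out.
So Enter is the best response.

Enter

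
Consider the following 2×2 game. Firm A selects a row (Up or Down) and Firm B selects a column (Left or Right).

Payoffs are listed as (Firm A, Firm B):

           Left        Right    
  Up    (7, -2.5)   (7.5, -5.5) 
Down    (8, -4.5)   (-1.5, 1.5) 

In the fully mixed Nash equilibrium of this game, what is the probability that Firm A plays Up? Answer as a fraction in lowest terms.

Let r be the probability that Firm A plays Up. In a completely mixed equilibrium, Firm B must be indifferent between Left and Right.
Firm B's expected payoff from Left is −2.5r − 4.5(1−r); from Right it is −5.5r + 1.5(1−r).
Setting these equal: 2r − 4.5 = −7r + 1.5, so r = 2/3.

2/3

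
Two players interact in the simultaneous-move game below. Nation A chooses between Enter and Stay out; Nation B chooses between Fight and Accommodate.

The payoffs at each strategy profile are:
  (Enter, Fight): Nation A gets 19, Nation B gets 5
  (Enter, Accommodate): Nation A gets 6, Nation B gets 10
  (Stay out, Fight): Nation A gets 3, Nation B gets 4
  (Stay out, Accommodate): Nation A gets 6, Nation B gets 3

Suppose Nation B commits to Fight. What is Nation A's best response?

Enter

Against Fight, Nation A earns 19 from Enter and 3 from Stay out.
So Enter is the best response.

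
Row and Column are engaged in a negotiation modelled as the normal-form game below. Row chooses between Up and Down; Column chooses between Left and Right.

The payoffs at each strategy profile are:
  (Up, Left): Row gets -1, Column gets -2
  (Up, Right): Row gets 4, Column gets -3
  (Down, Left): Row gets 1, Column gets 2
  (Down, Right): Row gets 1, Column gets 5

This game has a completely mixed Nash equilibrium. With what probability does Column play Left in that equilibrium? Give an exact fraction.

Let q be the probability that Column plays Left. In a completely mixed equilibrium, Row must be indifferent between Up and Down.
Row's expected payoff from Up is −q + 4(1−q); from Down it is q + (1−q).
Setting these equal: −5q + 4 = 1, so q = 3/5.

3/5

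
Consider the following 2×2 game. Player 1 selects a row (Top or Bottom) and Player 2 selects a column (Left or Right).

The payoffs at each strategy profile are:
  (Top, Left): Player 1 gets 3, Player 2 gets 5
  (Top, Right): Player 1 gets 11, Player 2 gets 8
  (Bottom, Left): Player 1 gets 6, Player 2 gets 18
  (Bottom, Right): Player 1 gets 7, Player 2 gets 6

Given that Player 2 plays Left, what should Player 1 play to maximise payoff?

Against Left, Player 1 earns 3 from Top and 6 from Bottom.
So Bottom is the best response.

Bottom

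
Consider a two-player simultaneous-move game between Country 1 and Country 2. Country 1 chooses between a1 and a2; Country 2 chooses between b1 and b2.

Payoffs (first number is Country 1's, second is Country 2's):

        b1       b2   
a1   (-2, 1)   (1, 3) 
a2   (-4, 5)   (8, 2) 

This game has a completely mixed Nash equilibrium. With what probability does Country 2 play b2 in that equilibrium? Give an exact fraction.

2/9

Let y be the probability that Country 2 plays b1. In a completely mixed equilibrium, Country 1 must be indifferent between a1 and a2.
Country 1's expected payoff from a1 is −2y + (1−y); from a2 it is −4y + 8(1−y).
Setting these equal: −3y + 1 = −12y + 8, so y = 7/9.
Therefore Country 2 plays b2 with probability 1 − 7/9 = 2/9.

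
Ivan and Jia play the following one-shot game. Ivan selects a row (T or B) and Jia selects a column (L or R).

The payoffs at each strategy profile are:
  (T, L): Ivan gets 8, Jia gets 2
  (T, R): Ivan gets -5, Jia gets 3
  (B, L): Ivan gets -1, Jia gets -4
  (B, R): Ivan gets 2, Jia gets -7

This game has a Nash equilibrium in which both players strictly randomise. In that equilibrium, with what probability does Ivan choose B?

Let p be the probability that Ivan plays T. In a completely mixed equilibrium, Jia must be indifferent between L and R.
Jia's expected payoff from L is 2p − 4(1−p); from R it is 3p − 7(1−p).
Setting these equal: 6p − 4 = 10p − 7, so p = 3/4.
Therefore Ivan plays B with probability 1 − 3/4 = 1/4.

1/4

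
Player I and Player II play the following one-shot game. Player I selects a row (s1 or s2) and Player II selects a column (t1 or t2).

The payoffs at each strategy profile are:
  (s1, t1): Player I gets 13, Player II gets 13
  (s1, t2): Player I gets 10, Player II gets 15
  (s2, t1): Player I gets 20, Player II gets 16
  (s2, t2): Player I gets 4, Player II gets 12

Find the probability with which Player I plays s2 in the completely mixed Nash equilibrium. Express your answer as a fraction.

1/3

Let r be the probability that Player I plays s1. In a completely mixed equilibrium, Player II must be indifferent between t1 and t2.
Player II's expected payoff from t1 is 13r + 16(1−r); from t2 it is 15r + 12(1−r).
Setting these equal: −3r + 16 = 3r + 12, so r = 2/3.
Therefore Player I plays s2 with probability 1 − 2/3 = 1/3.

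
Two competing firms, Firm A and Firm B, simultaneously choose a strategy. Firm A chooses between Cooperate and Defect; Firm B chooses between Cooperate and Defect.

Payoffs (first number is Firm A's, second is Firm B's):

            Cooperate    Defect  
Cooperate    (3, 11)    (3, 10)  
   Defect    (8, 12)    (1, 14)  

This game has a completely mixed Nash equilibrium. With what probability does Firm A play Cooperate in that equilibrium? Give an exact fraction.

Let p be the probability that Firm A plays Cooperate. In a completely mixed equilibrium, Firm B must be indifferent between Cooperate and Defect.
Firm B's expected payoff from Cooperate is 11p + 12(1−p); from Defect it is 10p + 14(1−p).
Setting these equal: −p + 12 = −4p + 14, so p = 2/3.

2/3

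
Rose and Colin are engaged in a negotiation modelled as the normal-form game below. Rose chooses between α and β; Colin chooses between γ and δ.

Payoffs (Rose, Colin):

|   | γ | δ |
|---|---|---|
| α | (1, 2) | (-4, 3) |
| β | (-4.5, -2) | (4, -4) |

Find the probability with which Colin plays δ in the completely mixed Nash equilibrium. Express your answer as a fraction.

11/27

Let q be the probability that Colin plays γ. In a completely mixed equilibrium, Rose must be indifferent between α and β.
Rose's expected payoff from α is q − 4(1−q); from β it is −4.5q + 4(1−q).
Setting these equal: 5q − 4 = −8.5q + 4, so q = 16/27.
Therefore Colin plays δ with probability 1 − 16/27 = 11/27.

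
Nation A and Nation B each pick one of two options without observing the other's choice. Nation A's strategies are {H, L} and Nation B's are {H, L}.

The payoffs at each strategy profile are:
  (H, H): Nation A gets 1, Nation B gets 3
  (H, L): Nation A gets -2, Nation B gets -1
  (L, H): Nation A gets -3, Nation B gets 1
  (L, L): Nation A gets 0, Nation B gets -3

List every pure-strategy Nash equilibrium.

(H, H): Nation A gets 1 ≥ -3 from L, and Nation B gets 3 ≥ -1 from L — Nash equilibrium.
(H, L): Nation A prefers L (0 > -2); Nation B prefers H (3 > -1) — not an equilibrium.
(L, H): Nation A prefers H (1 > -3) — not an equilibrium.
(L, L): Nation B prefers H (1 > -3) — not an equilibrium.

(H, H)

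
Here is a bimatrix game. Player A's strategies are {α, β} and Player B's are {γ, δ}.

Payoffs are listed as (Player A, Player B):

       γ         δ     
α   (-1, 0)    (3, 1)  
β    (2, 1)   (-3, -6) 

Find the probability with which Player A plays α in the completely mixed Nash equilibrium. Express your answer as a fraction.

Let p be the probability that Player A plays α. In a completely mixed equilibrium, Player B must be indifferent between γ and δ.
Player B's expected payoff from γ is (1−p); from δ it is p − 6(1−p).
Setting these equal: −p + 1 = 7p − 6, so p = 7/8.

7/8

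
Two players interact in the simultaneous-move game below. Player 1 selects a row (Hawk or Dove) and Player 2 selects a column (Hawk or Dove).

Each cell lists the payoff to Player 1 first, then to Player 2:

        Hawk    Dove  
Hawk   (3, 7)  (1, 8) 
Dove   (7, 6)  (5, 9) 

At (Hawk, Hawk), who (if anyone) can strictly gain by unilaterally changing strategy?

Player 1 at (Hawk, Hawk) earns 3; deviating to Dove yields 7 — a strict improvement.
Player 2 earns 7; deviating to Dove yields 8 — a strict improvement.
Both Player 1 and Player 2 have strictly profitable deviations.

Both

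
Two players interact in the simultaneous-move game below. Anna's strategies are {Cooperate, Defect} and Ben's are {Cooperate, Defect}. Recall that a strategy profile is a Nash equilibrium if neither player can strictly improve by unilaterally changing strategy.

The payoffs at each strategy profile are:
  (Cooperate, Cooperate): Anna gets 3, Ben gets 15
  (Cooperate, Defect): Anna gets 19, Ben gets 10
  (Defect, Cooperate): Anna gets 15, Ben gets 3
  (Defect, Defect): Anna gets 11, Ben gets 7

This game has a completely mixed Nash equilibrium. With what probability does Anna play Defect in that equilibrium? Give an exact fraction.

5/9

Let p be the probability that Anna plays Cooperate. In a completely mixed equilibrium, Ben must be indifferent between Cooperate and Defect.
Ben's expected payoff from Cooperate is 15p + 3(1−p); from Defect it is 10p + 7(1−p).
Setting these equal: 12p + 3 = 3p + 7, so p = 4/9.
Therefore Anna plays Defect with probability 1 − 4/9 = 5/9.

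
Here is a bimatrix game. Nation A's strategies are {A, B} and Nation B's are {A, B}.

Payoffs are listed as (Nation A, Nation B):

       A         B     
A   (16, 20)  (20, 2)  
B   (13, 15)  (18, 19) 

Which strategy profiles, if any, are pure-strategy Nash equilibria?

(A, A)

(A, A): Nation A gets 16 ≥ 13 from B, and Nation B gets 20 ≥ 2 from B — Nash equilibrium.
(A, B): Nation B prefers A (20 > 2) — not an equilibrium.
(B, A): Nation A prefers A (16 > 13); Nation B prefers B (19 > 15) — not an equilibrium.
(B, B): Nation A prefers A (20 > 18) — not an equilibrium.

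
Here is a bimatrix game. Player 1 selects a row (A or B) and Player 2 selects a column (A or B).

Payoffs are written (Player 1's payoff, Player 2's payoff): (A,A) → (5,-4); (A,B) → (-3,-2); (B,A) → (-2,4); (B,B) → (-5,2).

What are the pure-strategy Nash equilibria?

(A, A): Player 2 prefers B (-2 > -4) — not an equilibrium.
(A, B): Player 1 gets -3 ≥ -5 from B, and Player 2 gets -2 ≥ -4 from A — Nash equilibrium.
(B, A): Player 1 prefers A (5 > -2) — not an equilibrium.
(B, B): Player 1 prefers A (-3 > -5); Player 2 prefers A (4 > 2) — not an equilibrium.

(A, B)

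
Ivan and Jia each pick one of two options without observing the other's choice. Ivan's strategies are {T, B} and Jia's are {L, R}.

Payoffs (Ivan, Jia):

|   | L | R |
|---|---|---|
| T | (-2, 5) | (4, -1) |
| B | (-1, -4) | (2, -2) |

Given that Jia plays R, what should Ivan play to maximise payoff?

Against R, Ivan earns 4 from T and 2 from B.
So T is the best response.

T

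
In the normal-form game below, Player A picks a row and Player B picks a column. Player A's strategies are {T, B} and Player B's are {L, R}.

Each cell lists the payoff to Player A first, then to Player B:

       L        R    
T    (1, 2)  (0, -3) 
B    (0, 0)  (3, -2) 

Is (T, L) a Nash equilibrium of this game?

At (T, L), Player A earns 1; switching to B would give 0, so Player A has no profitable deviation.
Player B earns 2; switching to R would give -3, so Player B has no profitable deviation.
Neither player can gain by a unilateral deviation, so this profile is a Nash equilibrium.

Yes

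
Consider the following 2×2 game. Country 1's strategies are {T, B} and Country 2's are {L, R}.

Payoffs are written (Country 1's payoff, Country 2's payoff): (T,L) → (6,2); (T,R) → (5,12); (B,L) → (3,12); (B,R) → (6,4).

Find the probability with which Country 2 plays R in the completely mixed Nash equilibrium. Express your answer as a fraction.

3/4

Let q be the probability that Country 2 plays L. In a completely mixed equilibrium, Country 1 must be indifferent between T and B.
Country 1's expected payoff from T is 6q + 5(1−q); from B it is 3q + 6(1−q).
Setting these equal: q + 5 = −3q + 6, so q = 1/4.
Therefore Country 2 plays R with probability 1 − 1/4 = 3/4.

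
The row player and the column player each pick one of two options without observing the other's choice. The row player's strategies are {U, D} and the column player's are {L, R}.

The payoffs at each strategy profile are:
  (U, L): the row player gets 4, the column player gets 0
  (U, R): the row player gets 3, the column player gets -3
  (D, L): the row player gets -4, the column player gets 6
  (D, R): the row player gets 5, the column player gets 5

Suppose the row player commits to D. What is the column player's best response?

Against D, the column player earns 6 from L and 5 from R.
So L is the best response.

L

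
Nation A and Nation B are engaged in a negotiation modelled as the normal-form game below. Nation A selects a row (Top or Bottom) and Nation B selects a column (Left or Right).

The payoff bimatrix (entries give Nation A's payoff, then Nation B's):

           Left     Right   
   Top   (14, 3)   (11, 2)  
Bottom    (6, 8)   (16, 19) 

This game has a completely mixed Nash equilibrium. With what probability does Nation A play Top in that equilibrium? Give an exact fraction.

Let p be the probability that Nation A plays Top. In a completely mixed equilibrium, Nation B must be indifferent between Left and Right.
Nation B's expected payoff from Left is 3p + 8(1−p); from Right it is 2p + 19(1−p).
Setting these equal: −5p + 8 = −17p + 19, so p = 11/12.

11/12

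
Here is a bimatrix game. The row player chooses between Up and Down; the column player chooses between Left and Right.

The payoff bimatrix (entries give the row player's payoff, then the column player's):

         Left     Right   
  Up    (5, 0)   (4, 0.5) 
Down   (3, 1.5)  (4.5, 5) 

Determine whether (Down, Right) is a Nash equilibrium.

At (Down, Right), the row player earns 4.5; switching to Up would give 4, so the row player has no profitable deviation.
The column player earns 5; switching to Left would give 1.5, so the column player has no profitable deviation.
Neither player can gain by a unilateral deviation, so this profile is a Nash equilibrium.

Yes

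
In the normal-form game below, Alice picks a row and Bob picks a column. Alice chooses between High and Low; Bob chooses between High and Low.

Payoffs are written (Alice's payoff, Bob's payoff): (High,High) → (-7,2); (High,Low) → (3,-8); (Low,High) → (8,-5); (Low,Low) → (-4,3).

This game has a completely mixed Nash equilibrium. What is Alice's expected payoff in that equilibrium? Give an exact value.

First find q, the probability Bob plays High, from Alice's indifference between High and Low: −7q + 3(1−q) = 8q − 4(1−q), giving q = 7/22.
Since Alice is indifferent in equilibrium, Alice's expected payoff equals the payoff from either row against (7/22, 15/22). Using High: −7(7/22) + 3(15/22) = -2/11.

-2/11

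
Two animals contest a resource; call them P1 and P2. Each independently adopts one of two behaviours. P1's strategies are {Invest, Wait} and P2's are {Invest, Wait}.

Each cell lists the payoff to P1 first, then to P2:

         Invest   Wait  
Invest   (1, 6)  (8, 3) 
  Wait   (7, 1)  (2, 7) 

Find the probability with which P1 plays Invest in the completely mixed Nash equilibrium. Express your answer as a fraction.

Let p be the probability that P1 plays Invest. In a completely mixed equilibrium, P2 must be indifferent between Invest and Wait.
P2's expected payoff from Invest is 6p + (1−p); from Wait it is 3p + 7(1−p).
Setting these equal: 5p + 1 = −4p + 7, so p = 2/3.

2/3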